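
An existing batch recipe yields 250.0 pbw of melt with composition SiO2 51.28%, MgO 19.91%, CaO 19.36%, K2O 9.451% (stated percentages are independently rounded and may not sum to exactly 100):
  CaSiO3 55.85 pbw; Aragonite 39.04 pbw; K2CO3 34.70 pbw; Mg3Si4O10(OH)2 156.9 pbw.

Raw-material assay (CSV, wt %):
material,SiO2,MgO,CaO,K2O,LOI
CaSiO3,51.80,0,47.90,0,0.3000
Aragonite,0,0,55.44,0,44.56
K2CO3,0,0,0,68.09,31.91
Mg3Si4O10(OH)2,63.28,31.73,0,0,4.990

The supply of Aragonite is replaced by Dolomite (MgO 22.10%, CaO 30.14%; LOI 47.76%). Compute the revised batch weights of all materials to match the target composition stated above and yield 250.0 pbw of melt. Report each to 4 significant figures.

Working values are displayed, rounded to four significant digits, alongside each step — every computation carries full float precision through every step; exactly one rounding lands on each reported number — derived quantities (LOI, the totals, glass mass, yield, the four compositions) are re-derived at exact precision from the weighed amounts for 250.0 pbw of glass, exactly as printed in the problem or the answer.
Target oxide masses per 250.0 pbw melt:
  SiO2: 51.28% × 250.0 = 128.2 pbw
  MgO: 19.91% × 250.0 = 49.78 pbw
  CaO: 19.36% × 250.0 = 48.40 pbw
  K2O: 9.451% × 250.0 = 23.63 pbw
Oxide-by-oxide audit with the batch weights as given, on the stated basis (sum by sum, the targets are met exact up to rounding of places):
  SiO2: 81.83·0.5180 + 135.6·0.6328 = 128.2 pbw (target 128.2 pbw)
  MgO: 30.53·0.2210 + 135.6·0.3173 = 49.77 pbw (target 49.78 pbw)
  CaO: 81.83·0.4790 + 30.53·0.3014 = 48.40 pbw (target 48.40 pbw)
  K2O: 34.70·0.6809 = 23.63 pbw (target 23.63 pbw)
Mass balance on the glass: Σ batch − LOI loss = 250.0 pbw (the Σ of target masses is 250.0 pbw; stated basis 250.0 pbw — rounding explains the deltas).
Batch total: Σ batch = 282.7 pbw; loss to ignition Σ batch·LOI = 32.67 pbw; the yield ratio, glass ÷ batch: 88.44%.

Revised batch per 250.0 pbw melt:
  CaSiO3: 81.83 pbw
  Dolomite: 30.53 pbw
  K2CO3: 34.70 pbw
  Mg3Si4O10(OH)2: 135.6 pbw
Total batch = 282.7 pbw; LOI loss = 32.67 pbw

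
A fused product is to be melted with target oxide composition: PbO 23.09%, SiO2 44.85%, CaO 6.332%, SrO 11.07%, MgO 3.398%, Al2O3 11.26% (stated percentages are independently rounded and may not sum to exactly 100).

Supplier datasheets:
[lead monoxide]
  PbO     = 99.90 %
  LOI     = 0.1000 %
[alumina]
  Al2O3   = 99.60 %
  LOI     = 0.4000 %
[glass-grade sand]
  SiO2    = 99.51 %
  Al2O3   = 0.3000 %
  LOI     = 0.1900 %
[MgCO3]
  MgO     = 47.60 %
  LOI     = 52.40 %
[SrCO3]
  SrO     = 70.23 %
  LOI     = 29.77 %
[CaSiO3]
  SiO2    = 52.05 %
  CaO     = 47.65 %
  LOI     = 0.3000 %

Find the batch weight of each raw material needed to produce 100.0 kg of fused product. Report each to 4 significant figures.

The whole derivation holds full float precision throughout; values along the way are shown, with 4-significant-digit rounding, alongside each step. Every reported figure sees exactly one rounding. All derived quantities (yield, the totals, six oxide percentages, net glass mass, LOI) are computed at full float precision from the batch weights on 100.0 kg of glass as set out in the problem or the answer.
The oxide mass targets at 100.0 kg fused product:
  PbO: 23.09% × 100.0 = 23.09 kg
  SiO2: 44.85% × 100.0 = 44.85 kg
  CaO: 6.332% × 100.0 = 6.332 kg
  SrO: 11.07% × 100.0 = 11.07 kg
  MgO: 3.398% × 100.0 = 3.398 kg
  Al2O3: 11.26% × 100.0 = 11.26 kg
Mass-balance tally per oxide applying the batch weights above, for the quoted basis mass (sum by sum, the targets are met exact up to rounding of places):
  PbO: 23.11·0.9990 = 23.09 kg (target 23.09 kg)
  SiO2: 38.12·0.9951 + 13.29·0.5205 = 44.85 kg (target 44.85 kg)
  CaO: 13.29·0.4765 = 6.333 kg (target 6.332 kg)
  SrO: 15.76·0.7023 = 11.07 kg (target 11.07 kg)
  MgO: 7.139·0.4760 = 3.398 kg (target 3.398 kg)
  Al2O3: 11.19·0.9960 + 38.12·0.003000 = 11.26 kg (target 11.26 kg)
Mass balance on the glass: batch total minus LOI = 100.0 kg (the Σ of target masses is 100.0 kg; against the stated basis, 100.0 kg — deltas are rounding alone).
Batch grand total — Σ batch = 108.6 kg; ignition loss, Σ(batch × LOI) = 8.613 kg; yield = glass ÷ total batch = 92.07%.

Batch per 100.0 kg fused product:
  lead monoxide: 23.11 kg
  alumina: 11.19 kg
  glass-grade sand: 38.12 kg
  MgCO3: 7.139 kg
  SrCO3: 15.76 kg
  CaSiO3: 13.29 kg
Total batch = 108.6 kg; LOI loss = 8.613 kg; yield = 92.07%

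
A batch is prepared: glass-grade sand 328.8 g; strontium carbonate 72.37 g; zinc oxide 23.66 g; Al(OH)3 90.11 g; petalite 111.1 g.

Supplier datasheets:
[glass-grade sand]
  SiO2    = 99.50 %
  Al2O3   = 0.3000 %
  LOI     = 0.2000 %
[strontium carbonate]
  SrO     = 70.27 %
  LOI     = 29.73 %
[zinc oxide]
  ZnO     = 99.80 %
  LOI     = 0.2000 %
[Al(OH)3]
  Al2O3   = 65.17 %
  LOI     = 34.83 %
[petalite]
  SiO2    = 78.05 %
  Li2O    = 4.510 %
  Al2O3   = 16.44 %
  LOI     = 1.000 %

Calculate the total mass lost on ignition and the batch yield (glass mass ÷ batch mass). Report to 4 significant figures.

LOI loss = 54.72 g; glass = 571.3 g; yield = 91.26%

The working math maintains full precision throughout — mid-chain values appear (rounded to 4 significant figures) as written; every reported number takes just one rounding; the derived quantities (net glass mass, the yield, the totals, ignition loss, five oxide percentages) are re-derived from the weighed amounts on 571.3 g of glass at full float precision as given in the question or the answer.
LOI of each material in turn:
  glass-grade sand: 328.8 × 0.002000 = 0.6576 g
  strontium carbonate: 72.37 × 0.2973 = 21.52 g
  zinc oxide: 23.66 × 0.002000 = 0.04732 g
  Al(OH)3: 90.11 × 0.3483 = 31.39 g
  petalite: 111.1 × 0.01000 = 1.111 g
Total LOI = 54.72 g
Glass = batch − LOI = 626.0 − 54.72 = 571.3 g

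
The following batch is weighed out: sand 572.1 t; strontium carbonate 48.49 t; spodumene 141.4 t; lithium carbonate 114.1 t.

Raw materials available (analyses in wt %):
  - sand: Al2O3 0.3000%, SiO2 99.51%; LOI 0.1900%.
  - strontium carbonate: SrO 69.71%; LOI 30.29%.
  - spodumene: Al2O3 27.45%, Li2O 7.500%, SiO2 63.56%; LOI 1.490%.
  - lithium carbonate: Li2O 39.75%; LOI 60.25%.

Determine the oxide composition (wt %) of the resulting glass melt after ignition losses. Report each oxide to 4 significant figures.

Mid-chain values are shown rounded to 4 significant digits in the working. All internal work maintains full precision throughout; each reported figure is rounded only once. The derived quantities (the four compositions, the yield, net glass mass, the totals, ignition loss) are rebuilt using the weight values on 789.5 t of glass in full precision as written in either problem or answer.
Oxide-by-oxide delivered mass:
  SrO: 48.49·0.6971 = 33.80 t
  Al2O3: 572.1·0.003000 + 141.4·0.2745 = 40.53 t
  Li2O: 141.4·0.07500 + 114.1·0.3975 = 55.96 t
  SiO2: 572.1·0.9951 + 141.4·0.6356 = 659.2 t
LOI: 572.1·0.001900 + 48.49·0.3029 + 141.4·0.01490 + 114.1·0.6025 = 86.63 t
Net of LOI, the glass mass = 876.1 − 86.63 = 789.5 t (matching Σ of the oxides)
oxide / glass × 100 gives the wt %

Glass mass = 789.5 t (batch 876.1 − LOI 86.63).
Composition: SrO 4.282%, Al2O3 5.134%, Li2O 7.088%, SiO2 83.50%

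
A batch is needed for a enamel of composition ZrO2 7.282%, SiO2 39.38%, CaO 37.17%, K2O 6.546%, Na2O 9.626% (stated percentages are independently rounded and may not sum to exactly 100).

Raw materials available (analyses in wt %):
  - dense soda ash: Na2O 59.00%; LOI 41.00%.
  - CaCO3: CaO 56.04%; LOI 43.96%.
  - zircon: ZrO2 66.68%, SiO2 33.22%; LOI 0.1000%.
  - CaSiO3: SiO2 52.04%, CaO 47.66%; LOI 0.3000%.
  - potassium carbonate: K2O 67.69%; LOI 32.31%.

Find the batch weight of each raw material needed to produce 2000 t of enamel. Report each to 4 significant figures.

Batch per 2000 t enamel:
  dense soda ash: 326.3 t
  CaCO3: 158.0 t
  zircon: 218.4 t
  CaSiO3: 1374 t
  potassium carbonate: 193.4 t
Total batch = 2270 t; LOI loss = 270.1 t; yield = 88.10%

Every computation carries exact precision all the way through — intermediates are displayed, rounded to four significant digits, between the steps. Every reported number is rounded a single time; derived quantities, including the totals, the five compositions, glass mass, ignition loss, the yield, are recomputed from the weighed amounts per 2000 t of glass in exact precision, as they appear in either problem or answer.
The oxide mass targets at 2000 t enamel:
  ZrO2: 7.282% × 2000 = 145.6 t
  SiO2: 39.38% × 2000 = 787.6 t
  CaO: 37.17% × 2000 = 743.4 t
  K2O: 6.546% × 2000 = 130.9 t
  Na2O: 9.626% × 2000 = 192.5 t
Verifying the oxide balance given the weights on record, per the basis as stated (sum by sum, the targets are met inside rounding margins):
  ZrO2: 218.4·0.6668 = 145.6 t (target 145.6 t)
  SiO2: 218.4·0.3322 + 1374·0.5204 = 787.6 t (target 787.6 t)
  CaO: 158.0·0.5604 + 1374·0.4766 = 743.4 t (target 743.4 t)
  K2O: 193.4·0.6769 = 130.9 t (target 130.9 t)
  Na2O: 326.3·0.5900 = 192.5 t (target 192.5 t)
Glass-mass sanity pass: the batch minus its LOI: 2000 t (targets for the oxides total 2000 t; the stated basis being 2000 t — differing by rounding only).
Whole-batch sum: Σ batch = 2270 t; loss to ignition Σ batch·LOI = 270.1 t; yield: glass divided by total = 88.10%.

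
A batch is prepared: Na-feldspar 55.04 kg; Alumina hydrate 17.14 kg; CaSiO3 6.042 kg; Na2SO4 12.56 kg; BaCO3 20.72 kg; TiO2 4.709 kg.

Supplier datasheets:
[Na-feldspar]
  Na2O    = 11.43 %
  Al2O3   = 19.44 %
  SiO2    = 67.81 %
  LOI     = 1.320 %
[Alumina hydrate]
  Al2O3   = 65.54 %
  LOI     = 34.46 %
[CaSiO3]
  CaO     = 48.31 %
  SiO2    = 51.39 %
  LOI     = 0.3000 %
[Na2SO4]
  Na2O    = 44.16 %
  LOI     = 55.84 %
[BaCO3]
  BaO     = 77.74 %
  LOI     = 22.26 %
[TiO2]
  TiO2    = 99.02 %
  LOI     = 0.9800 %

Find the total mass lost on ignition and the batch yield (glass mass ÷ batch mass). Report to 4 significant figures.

LOI loss = 18.32 kg; glass = 97.89 kg; yield = 84.23%

Each numeric step maintains full float precision in every operation — in-progress results appear (rounded to four significant digits) when written out. A single rounding completes every reported figure; all derived quantities are re-derived in full float precision (the yield, net glass mass, ignition loss, six oxide percentages, the totals) using the weight values at 97.89 kg of glass precisely as stated by question or answer.
Loss on ignition, line by line:
  Na-feldspar: 55.04 × 0.01320 = 0.7265 kg
  Alumina hydrate: 17.14 × 0.3446 = 5.906 kg
  CaSiO3: 6.042 × 0.003000 = 0.01813 kg
  Na2SO4: 12.56 × 0.5584 = 7.014 kg
  BaCO3: 20.72 × 0.2226 = 4.612 kg
  TiO2: 4.709 × 0.009800 = 0.04615 kg
Total LOI = 18.32 kg
Glass = batch − LOI = 116.2 − 18.32 = 97.89 kg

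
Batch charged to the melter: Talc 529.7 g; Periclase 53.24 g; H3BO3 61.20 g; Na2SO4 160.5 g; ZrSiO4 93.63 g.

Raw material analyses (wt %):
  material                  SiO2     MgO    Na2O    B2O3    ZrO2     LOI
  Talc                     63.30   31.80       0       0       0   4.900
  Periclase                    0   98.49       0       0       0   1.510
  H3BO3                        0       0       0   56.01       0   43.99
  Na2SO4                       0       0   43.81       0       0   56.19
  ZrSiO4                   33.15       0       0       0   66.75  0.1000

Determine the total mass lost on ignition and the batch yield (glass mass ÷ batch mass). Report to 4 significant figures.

LOI loss = 144.0 g; glass = 754.3 g; yield = 83.97%

Every computation maintains full float precision end to end. Mid-chain values are shown, rounded to four significant figures, on the page. Each reported result is rounded exactly once — all derived quantities (the five compositions, the totals, ignition loss, yield, net glass mass) are computed using the weight values on 754.3 g of glass at full float precision exactly as shown in the question or the answer.
LOI of each material in turn:
  Talc: 529.7 × 0.04900 = 25.96 g
  Periclase: 53.24 × 0.01510 = 0.8039 g
  H3BO3: 61.20 × 0.4399 = 26.92 g
  Na2SO4: 160.5 × 0.5619 = 90.18 g
  ZrSiO4: 93.63 × 0.001000 = 0.09363 g
Total LOI = 144.0 g
Glass = batch − LOI = 898.3 − 144.0 = 754.3 g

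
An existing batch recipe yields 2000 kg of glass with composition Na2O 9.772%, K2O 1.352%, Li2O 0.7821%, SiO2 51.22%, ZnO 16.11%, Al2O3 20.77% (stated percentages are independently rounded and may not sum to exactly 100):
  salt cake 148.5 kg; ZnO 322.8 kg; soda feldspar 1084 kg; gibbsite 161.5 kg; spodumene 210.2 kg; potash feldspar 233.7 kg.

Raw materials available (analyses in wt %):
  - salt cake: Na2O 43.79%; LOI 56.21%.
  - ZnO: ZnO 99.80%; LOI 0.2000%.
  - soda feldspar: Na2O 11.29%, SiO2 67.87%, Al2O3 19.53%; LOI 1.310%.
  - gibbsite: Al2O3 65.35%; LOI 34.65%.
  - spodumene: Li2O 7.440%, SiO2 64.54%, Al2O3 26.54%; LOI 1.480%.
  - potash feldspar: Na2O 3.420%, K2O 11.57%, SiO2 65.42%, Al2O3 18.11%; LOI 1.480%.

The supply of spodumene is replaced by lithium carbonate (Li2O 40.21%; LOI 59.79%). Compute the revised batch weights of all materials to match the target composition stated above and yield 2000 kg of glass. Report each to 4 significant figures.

The intermediate values are shown, rounded to four significant digits, in the printout. Each numeric step runs at full float precision all the way through; each reported result takes just one rounding — all derived quantities (the six compositions, yield, net glass mass, the totals, LOI) are rebuilt from the batch weights on 2000 kg of glass at exact precision exactly as printed in the problem or answer text.
The oxide mass targets at 2000 kg glass:
  Na2O: 9.772% × 2000 = 195.4 kg
  K2O: 1.352% × 2000 = 27.04 kg
  Li2O: 0.7821% × 2000 = 15.64 kg
  SiO2: 51.22% × 2000 = 1024 kg
  ZnO: 16.11% × 2000 = 322.2 kg
  Al2O3: 20.77% × 2000 = 415.4 kg
Oxide-by-oxide audit applying the batch weights above, against the basis in use (delivered sums recover each target inside rounding margins):
  Na2O: 96.99·0.4379 + 1284·0.1129 + 233.7·0.03420 = 195.4 kg (target 195.4 kg)
  K2O: 233.7·0.1157 = 27.04 kg (target 27.04 kg)
  Li2O: 38.90·0.4021 = 15.64 kg (target 15.64 kg)
  SiO2: 1284·0.6787 + 233.7·0.6542 = 1024 kg (target 1024 kg)
  ZnO: 322.8·0.9980 = 322.2 kg (target 322.2 kg)
  Al2O3: 1284·0.1953 + 187.1·0.6535 + 233.7·0.1811 = 415.4 kg (target 415.4 kg)
Glass-mass bookkeeping: whole batch net of LOI = 2000 kg (per-oxide target masses sum to 2000 kg; basis as stated: 2000 kg — rounding explains the deltas).
Batch grand total — Σ batch = 2163 kg; Σ batch·LOI gives LOI loss = 163.5 kg; yield = glass ÷ total batch = 92.44%.

Revised batch per 2000 kg glass:
  salt cake: 96.99 kg
  ZnO: 322.8 kg
  soda feldspar: 1284 kg
  gibbsite: 187.1 kg
  lithium carbonate: 38.90 kg
  potash feldspar: 233.7 kg
Total batch = 2163 kg; LOI loss = 163.5 kg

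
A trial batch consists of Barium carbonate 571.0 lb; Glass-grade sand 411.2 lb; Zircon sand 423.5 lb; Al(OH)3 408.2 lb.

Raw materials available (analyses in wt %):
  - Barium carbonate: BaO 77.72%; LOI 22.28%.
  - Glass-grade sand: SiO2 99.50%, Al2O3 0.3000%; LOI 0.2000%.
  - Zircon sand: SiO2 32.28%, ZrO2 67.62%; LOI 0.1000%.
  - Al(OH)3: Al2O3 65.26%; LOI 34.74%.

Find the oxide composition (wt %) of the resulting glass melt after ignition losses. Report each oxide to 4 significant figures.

The working math maintains full precision through the solve. Values along the way appear (rounded to four significant digits) across the worked steps — exactly one rounding goes into every reported result. Derived quantities, which include ignition loss, the yield, totals, the four compositions, net glass mass, are carried in full precision, exactly as shown in the problem or the answer, starting from the weights for 1544 lb of glass.
Oxide masses out of the charge:
  SiO2: 411.2·0.9950 + 423.5·0.3228 = 545.8 lb
  Al2O3: 411.2·0.003000 + 408.2·0.6526 = 267.6 lb
  BaO: 571.0·0.7772 = 443.8 lb
  ZrO2: 423.5·0.6762 = 286.4 lb
LOI: 571.0·0.2228 + 411.2·0.002000 + 423.5·0.001000 + 408.2·0.3474 = 270.3 lb
Net of LOI, the glass mass = 1814 − 270.3 = 1544 lb (matching Σ of the oxides)
wt % = oxide mass / glass mass × 100

Glass mass = 1544 lb (batch 1814 − LOI 270.3).
Composition: SiO2 35.36%, Al2O3 17.34%, BaO 28.75%, ZrO2 18.55%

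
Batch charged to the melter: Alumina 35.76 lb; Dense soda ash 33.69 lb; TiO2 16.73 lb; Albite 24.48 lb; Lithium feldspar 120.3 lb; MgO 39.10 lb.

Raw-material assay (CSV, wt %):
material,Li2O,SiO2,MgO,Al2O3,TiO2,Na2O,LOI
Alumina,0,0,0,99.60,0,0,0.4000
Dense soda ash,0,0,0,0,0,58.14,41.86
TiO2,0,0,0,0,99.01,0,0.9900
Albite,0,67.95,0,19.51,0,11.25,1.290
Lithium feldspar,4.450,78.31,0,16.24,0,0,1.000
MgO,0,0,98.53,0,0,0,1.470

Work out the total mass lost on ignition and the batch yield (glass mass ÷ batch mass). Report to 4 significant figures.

LOI loss = 16.50 lb; glass = 253.6 lb; yield = 93.89%

Mid-chain values are printed, rounded to four significant digits, on the page. The working math keeps exact precision through every step — a single rounding finalizes every reported figure. All derived quantities, which include yield, the totals, ignition loss, glass mass, the six compositions, are re-derived in exact precision, as written in the problem or the answer, starting from the weights on 253.6 lb of glass.
Each material's LOI contribution:
  Alumina: 35.76 × 0.004000 = 0.1430 lb
  Dense soda ash: 33.69 × 0.4186 = 14.10 lb
  TiO2: 16.73 × 0.009900 = 0.1656 lb
  Albite: 24.48 × 0.01290 = 0.3158 lb
  Lithium feldspar: 120.3 × 0.01000 = 1.203 lb
  MgO: 39.10 × 0.01470 = 0.5748 lb
Total LOI = 16.50 lb
Glass = batch − LOI = 270.1 − 16.50 = 253.6 lb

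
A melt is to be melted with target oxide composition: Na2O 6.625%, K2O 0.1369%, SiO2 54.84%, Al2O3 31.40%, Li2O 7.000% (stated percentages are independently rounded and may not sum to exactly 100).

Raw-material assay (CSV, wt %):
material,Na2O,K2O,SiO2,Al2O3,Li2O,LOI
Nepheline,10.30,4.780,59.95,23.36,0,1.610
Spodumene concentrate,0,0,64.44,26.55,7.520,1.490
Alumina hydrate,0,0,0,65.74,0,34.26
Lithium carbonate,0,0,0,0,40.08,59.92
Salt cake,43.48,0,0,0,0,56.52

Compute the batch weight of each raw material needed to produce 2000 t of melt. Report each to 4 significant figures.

Batch per 2000 t melt:
  Nepheline: 57.28 t
  Spodumene concentrate: 1649 t
  Alumina hydrate: 269.1 t
  Lithium carbonate: 39.95 t
  Salt cake: 291.2 t
Total batch = 2307 t; LOI loss = 306.2 t; yield = 86.72%

All arithmetic carries full float precision at every stage; in-progress results are printed with 4-significant-figure rounding alongside each step — every reported result takes exactly one rounding — derived quantities are carried at full float precision (the yield, the totals, ignition loss, glass mass, five oxide percentages) from the weighed amounts on 2000 t of glass, exactly as printed in problem or answer.
Target masses of each oxide per 2000 t melt:
  Na2O: 6.625% × 2000 = 132.5 t
  K2O: 0.1369% × 2000 = 2.738 t
  SiO2: 54.84% × 2000 = 1097 t
  Al2O3: 31.40% × 2000 = 628.0 t
  Li2O: 7.000% × 2000 = 140.0 t
A balance pass over the oxides, from the weights as reported, against the basis in use (target by target, the sums agree up to rounding of the answer):
  Na2O: 57.28·0.1030 + 291.2·0.4348 = 132.5 t (target 132.5 t)
  K2O: 57.28·0.04780 = 2.738 t (target 2.738 t)
  SiO2: 57.28·0.5995 + 1649·0.6444 = 1097 t (target 1097 t)
  Al2O3: 57.28·0.2336 + 1649·0.2655 + 269.1·0.6574 = 628.1 t (target 628.0 t)
  Li2O: 1649·0.07520 + 39.95·0.4008 = 140.0 t (target 140.0 t)
The glass-mass cross-check: whole batch net of LOI = 2000 t (summing oxide targets gives 2000 t; the stated basis being 2000 t — any gap is answer rounding).
Whole-batch sum: Σ batch = 2307 t; Σ batch·LOI gives LOI loss = 306.2 t; the yield ratio, glass ÷ batch: 86.72%.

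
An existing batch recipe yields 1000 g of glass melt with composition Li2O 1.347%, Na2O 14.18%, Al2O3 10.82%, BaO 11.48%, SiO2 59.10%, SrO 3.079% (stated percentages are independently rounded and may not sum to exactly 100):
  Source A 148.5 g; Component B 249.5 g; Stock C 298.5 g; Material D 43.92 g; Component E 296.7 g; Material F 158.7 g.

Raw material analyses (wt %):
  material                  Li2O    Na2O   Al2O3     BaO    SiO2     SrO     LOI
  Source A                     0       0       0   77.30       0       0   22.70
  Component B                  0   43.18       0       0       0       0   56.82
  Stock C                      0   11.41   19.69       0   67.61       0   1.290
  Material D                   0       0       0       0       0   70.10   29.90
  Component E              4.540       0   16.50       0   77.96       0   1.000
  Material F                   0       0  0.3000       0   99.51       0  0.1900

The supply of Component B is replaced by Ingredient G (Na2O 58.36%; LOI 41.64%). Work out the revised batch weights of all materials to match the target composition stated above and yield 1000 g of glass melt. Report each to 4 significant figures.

Each numeric step carries exact precision end to end — values along the way are printed rounded off to 4 significant digits between the steps. Each reported value receives exactly one rounding — the derived quantities, which include the yield, totals, glass mass, six oxide percentages, LOI, are recomputed at exact precision, as quoted within the problem or the answer, from the batch weights at 1000 g of glass.
Target oxide masses per 1000 g glass melt:
  Li2O: 1.347% × 1000 = 13.47 g
  Na2O: 14.18% × 1000 = 141.8 g
  Al2O3: 10.82% × 1000 = 108.2 g
  BaO: 11.48% × 1000 = 114.8 g
  SiO2: 59.10% × 1000 = 591.0 g
  SrO: 3.079% × 1000 = 30.79 g
Verifying the oxide balance on the weights just shown, on the stated basis (each sum matches its target mass net of answer rounding effects):
  Li2O: 296.7·0.04540 = 13.47 g (target 13.47 g)
  Na2O: 184.6·0.5836 + 298.5·0.1141 = 141.8 g (target 141.8 g)
  Al2O3: 298.5·0.1969 + 296.7·0.1650 + 158.7·0.003000 = 108.2 g (target 108.2 g)
  BaO: 148.5·0.7730 = 114.8 g (target 114.8 g)
  SiO2: 298.5·0.6761 + 296.7·0.7796 + 158.7·0.9951 = 591.0 g (target 591.0 g)
  SrO: 43.92·0.7010 = 30.79 g (target 30.79 g)
The glass-mass cross-check: the batch minus its LOI: 1000 g (summing oxide targets gives 1000 g; with the basis standing at 1000 g — gaps are rounding artifacts).
Adding the batch up: Σ batch = 1131 g; the LOI term Σ batch·LOI equals 130.8 g; as yield: glass ÷ batch → 88.43%.

Revised batch per 1000 g glass melt:
  Source A: 148.5 g
  Ingredient G: 184.6 g
  Stock C: 298.5 g
  Material D: 43.92 g
  Component E: 296.7 g
  Material F: 158.7 g
Total batch = 1131 g; LOI loss = 130.8 g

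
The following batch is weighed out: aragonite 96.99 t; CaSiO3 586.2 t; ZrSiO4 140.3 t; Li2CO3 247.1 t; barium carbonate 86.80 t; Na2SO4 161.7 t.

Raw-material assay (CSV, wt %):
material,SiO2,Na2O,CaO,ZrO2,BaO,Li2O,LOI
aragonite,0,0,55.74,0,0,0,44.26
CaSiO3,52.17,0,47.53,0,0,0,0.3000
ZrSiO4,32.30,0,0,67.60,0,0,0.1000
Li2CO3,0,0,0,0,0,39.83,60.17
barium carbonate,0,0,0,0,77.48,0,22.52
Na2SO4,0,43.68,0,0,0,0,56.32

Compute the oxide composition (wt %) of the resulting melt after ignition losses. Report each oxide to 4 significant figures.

Glass mass = 1015 t (batch 1319 − LOI 304.1).
Composition: SiO2 34.60%, Na2O 6.959%, CaO 32.78%, ZrO2 9.344%, BaO 6.626%, Li2O 9.697%

Intermediates are printed rounded to four significant digits in the printout. The working math maintains full float precision through every step — every reported value is rounded only once. Derived quantities, which include yield, totals, net glass mass, LOI, six oxide percentages, are recomputed in exact precision, as quoted within either problem or answer, from the weighed amounts at 1015 t of glass.
Per-oxide mass from batch:
  SiO2: 586.2·0.5217 + 140.3·0.3230 = 351.1 t
  Na2O: 161.7·0.4368 = 70.63 t
  CaO: 96.99·0.5574 + 586.2·0.4753 = 332.7 t
  ZrO2: 140.3·0.6760 = 94.84 t
  BaO: 86.80·0.7748 = 67.25 t
  Li2O: 247.1·0.3983 = 98.42 t
LOI: 96.99·0.4426 + 586.2·0.003000 + 140.3·0.001000 + 247.1·0.6017 + 86.80·0.2252 + 161.7·0.5632 = 304.1 t
batch − LOI leaves glass = 1319 − 304.1 = 1015 t (= the summed oxide contributions)
percent share: oxide ÷ glass, ×100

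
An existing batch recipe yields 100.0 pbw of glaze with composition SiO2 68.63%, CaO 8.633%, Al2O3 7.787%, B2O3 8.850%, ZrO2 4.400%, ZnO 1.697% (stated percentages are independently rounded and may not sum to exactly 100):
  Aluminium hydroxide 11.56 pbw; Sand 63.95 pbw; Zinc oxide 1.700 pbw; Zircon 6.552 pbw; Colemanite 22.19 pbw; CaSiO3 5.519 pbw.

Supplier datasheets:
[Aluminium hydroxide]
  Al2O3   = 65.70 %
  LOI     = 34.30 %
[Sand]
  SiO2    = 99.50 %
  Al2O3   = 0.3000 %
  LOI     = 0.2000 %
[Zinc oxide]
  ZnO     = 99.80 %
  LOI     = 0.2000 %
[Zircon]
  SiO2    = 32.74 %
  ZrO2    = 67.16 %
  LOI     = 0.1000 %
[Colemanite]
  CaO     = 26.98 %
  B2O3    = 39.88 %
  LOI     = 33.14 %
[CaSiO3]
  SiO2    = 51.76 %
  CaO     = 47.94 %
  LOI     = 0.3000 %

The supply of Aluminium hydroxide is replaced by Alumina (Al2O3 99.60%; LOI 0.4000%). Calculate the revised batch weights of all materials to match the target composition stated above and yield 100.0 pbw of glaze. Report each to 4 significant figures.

Revised batch per 100.0 pbw glaze:
  Alumina: 7.626 pbw
  Sand: 63.95 pbw
  Zinc oxide: 1.700 pbw
  Zircon: 6.552 pbw
  Colemanite: 22.19 pbw
  CaSiO3: 5.519 pbw
Total batch = 107.5 pbw; LOI loss = 7.539 pbw

Intermediates appear, with 4-significant-figure rounding, on the page — each numeric step runs at full precision at every stage — each reported figure takes exactly one rounding; all derived quantities (the totals, net glass mass, yield, LOI, six oxide percentages) are re-derived at full float precision starting from the weights on 100.0 pbw of glass, as set out in the question or the answer.
Target oxide masses per 100.0 pbw glaze:
  SiO2: 68.63% × 100.0 = 68.63 pbw
  CaO: 8.633% × 100.0 = 8.633 pbw
  Al2O3: 7.787% × 100.0 = 7.787 pbw
  B2O3: 8.850% × 100.0 = 8.850 pbw
  ZrO2: 4.400% × 100.0 = 4.400 pbw
  ZnO: 1.697% × 100.0 = 1.697 pbw
Balance tally, oxide-wise, using the reported weights, per the basis as stated (target by target, the sums agree up to rounding of the answer):
  SiO2: 63.95·0.9950 + 6.552·0.3274 + 5.519·0.5176 = 68.63 pbw (target 68.63 pbw)
  CaO: 22.19·0.2698 + 5.519·0.4794 = 8.633 pbw (target 8.633 pbw)
  Al2O3: 7.626·0.9960 + 63.95·0.003000 = 7.787 pbw (target 7.787 pbw)
  B2O3: 22.19·0.3988 = 8.849 pbw (target 8.850 pbw)
  ZrO2: 6.552·0.6716 = 4.400 pbw (target 4.400 pbw)
  ZnO: 1.700·0.9980 = 1.697 pbw (target 1.697 pbw)
Glass-mass closure: batch total minus LOI = 100.0 pbw (targets for the oxides total 100.0 pbw; versus the stated basis of 100.0 pbw — gaps are rounding artifacts).
Whole-batch sum: Σ batch = 107.5 pbw; LOI removed, Σ of batch·LOI: 7.539 pbw; yield, glass over the total, = 92.99%.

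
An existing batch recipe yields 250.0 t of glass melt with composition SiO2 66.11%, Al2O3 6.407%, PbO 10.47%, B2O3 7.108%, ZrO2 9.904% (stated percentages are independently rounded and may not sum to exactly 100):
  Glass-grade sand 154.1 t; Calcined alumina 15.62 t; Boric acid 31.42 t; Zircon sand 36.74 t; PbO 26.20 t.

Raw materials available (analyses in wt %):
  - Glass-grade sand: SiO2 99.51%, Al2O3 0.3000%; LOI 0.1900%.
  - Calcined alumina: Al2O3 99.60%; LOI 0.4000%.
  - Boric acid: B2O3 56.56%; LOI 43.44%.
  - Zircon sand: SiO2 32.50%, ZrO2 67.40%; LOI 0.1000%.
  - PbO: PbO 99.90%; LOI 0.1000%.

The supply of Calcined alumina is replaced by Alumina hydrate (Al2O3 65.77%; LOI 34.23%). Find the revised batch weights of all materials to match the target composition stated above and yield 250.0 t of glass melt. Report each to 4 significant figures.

Full precision is maintained throughout; intermediates are shown, rounded to 4 significant figures, when written out. A single rounding yields every reported result. Derived quantities are carried at full float precision (the totals, the five compositions, net glass mass, the yield, ignition loss) starting from the weights for 250.0 t of glass precisely as stated by the question or the answer.
The oxide mass targets at 250.0 t glass melt:
  SiO2: 66.11% × 250.0 = 165.3 t
  Al2O3: 6.407% × 250.0 = 16.02 t
  PbO: 10.47% × 250.0 = 26.18 t
  B2O3: 7.108% × 250.0 = 17.77 t
  ZrO2: 9.904% × 250.0 = 24.76 t
Mass-balance tally per oxide per the reported batch figures, against the basis in use (sum by sum, the targets are met inside rounding margins):
  SiO2: 154.1·0.9951 + 36.74·0.3250 = 165.3 t (target 165.3 t)
  Al2O3: 154.1·0.003000 + 23.65·0.6577 = 16.02 t (target 16.02 t)
  PbO: 26.20·0.9990 = 26.17 t (target 26.18 t)
  B2O3: 31.42·0.5656 = 17.77 t (target 17.77 t)
  ZrO2: 36.74·0.6740 = 24.76 t (target 24.76 t)
Glass mass check: total charge less LOI = 250.0 t (oxide target masses add up to 250.0 t; with the basis standing at 250.0 t — any gap is answer rounding).
Batch total: Σ batch = 272.1 t; the LOI term Σ batch·LOI equals 22.10 t; yield, glass over the total, = 91.88%.

Revised batch per 250.0 t glass melt:
  Glass-grade sand: 154.1 t
  Alumina hydrate: 23.65 t
  Boric acid: 31.42 t
  Zircon sand: 36.74 t
  PbO: 26.20 t
Total batch = 272.1 t; LOI loss = 22.10 t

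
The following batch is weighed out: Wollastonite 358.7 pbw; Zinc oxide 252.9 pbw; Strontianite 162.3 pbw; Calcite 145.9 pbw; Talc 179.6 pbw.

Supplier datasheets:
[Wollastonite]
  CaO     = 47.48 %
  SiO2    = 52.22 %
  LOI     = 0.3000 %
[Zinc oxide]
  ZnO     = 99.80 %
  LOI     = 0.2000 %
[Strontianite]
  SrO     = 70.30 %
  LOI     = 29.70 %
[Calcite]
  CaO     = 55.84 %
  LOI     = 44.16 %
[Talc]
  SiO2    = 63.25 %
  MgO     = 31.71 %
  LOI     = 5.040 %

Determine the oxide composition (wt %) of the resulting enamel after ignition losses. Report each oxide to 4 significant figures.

Glass mass = 976.1 pbw (batch 1099 − LOI 123.3).
Composition: CaO 25.79%, SiO2 30.83%, ZnO 25.86%, SrO 11.69%, MgO 5.834%

Rounding to four significant figures governs every intermediate as printed. The whole derivation holds full float precision at all times — each reported result is rounded just once — derived quantities (ignition loss, the totals, the five compositions, yield, net glass mass) are computed from the weighed amounts at 976.1 pbw of glass in exact precision, as given in the problem or answer text.
What the batch supplies per oxide:
  CaO: 358.7·0.4748 + 145.9·0.5584 = 251.8 pbw
  SiO2: 358.7·0.5222 + 179.6·0.6325 = 300.9 pbw
  ZnO: 252.9·0.9980 = 252.4 pbw
  SrO: 162.3·0.7030 = 114.1 pbw
  MgO: 179.6·0.3171 = 56.95 pbw
LOI: 358.7·0.003000 + 252.9·0.002000 + 162.3·0.2970 + 145.9·0.4416 + 179.6·0.05040 = 123.3 pbw
Glass mass = batch − LOI = 1099 − 123.3 = 976.1 pbw (matching Σ of the oxides)
wt % = oxide mass / glass mass × 100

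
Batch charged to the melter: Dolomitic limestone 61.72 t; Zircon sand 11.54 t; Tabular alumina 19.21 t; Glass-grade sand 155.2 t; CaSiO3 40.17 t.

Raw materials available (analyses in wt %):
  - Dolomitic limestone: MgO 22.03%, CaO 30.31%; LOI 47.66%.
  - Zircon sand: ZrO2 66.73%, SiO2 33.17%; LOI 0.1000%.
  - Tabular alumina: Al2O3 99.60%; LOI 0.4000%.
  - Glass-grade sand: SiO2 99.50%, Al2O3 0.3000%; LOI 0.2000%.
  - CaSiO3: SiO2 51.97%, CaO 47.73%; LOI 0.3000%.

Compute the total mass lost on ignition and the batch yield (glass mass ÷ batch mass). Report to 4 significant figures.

The intermediate values are shown (rounded to 4 significant figures) on the page — every computation runs at full precision all the way through — every reported result is rounded just once. Derived quantities (totals, the five compositions, yield, LOI, glass mass) are computed from the batch weights at 257.9 t of glass at full float precision, exactly as printed in either problem or answer.
Material-by-material LOI:
  Dolomitic limestone: 61.72 × 0.4766 = 29.42 t
  Zircon sand: 11.54 × 0.001000 = 0.01154 t
  Tabular alumina: 19.21 × 0.004000 = 0.07684 t
  Glass-grade sand: 155.2 × 0.002000 = 0.3104 t
  CaSiO3: 40.17 × 0.003000 = 0.1205 t
Total LOI = 29.94 t
Glass = batch − LOI = 287.8 − 29.94 = 257.9 t

LOI loss = 29.94 t; glass = 257.9 t; yield = 89.60%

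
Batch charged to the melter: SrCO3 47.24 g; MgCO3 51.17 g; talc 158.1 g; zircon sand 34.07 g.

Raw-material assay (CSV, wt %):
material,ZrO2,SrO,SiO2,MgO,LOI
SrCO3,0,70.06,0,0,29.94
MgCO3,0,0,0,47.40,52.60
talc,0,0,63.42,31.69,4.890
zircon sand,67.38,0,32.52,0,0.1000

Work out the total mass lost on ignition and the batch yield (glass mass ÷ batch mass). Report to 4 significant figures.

LOI loss = 48.82 g; glass = 241.8 g; yield = 83.20%

Each numeric step runs at exact precision throughout — in-progress results appear rounded to 4 significant figures within the worked lines — exactly one rounding is applied to every reported number — derived quantities (the totals, the four compositions, net glass mass, LOI, yield) are rebuilt from the weighed amounts per 241.8 g of glass at exact precision, as set out in the problem or the answer.
LOI of each material in turn:
  SrCO3: 47.24 × 0.2994 = 14.14 g
  MgCO3: 51.17 × 0.5260 = 26.92 g
  talc: 158.1 × 0.04890 = 7.731 g
  zircon sand: 34.07 × 0.001000 = 0.03407 g
Total LOI = 48.82 g
Glass = batch − LOI = 290.6 − 48.82 = 241.8 g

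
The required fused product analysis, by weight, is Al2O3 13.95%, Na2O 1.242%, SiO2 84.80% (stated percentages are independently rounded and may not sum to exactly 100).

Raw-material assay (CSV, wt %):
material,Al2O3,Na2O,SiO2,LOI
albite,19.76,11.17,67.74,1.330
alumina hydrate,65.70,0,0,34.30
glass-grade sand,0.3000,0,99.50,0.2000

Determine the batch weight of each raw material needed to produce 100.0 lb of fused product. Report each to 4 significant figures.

The whole derivation holds exact precision through the solve — mid-chain values appear rounded off to 4 significant figures in the printout — each reported value includes exactly one rounding. Derived quantities are computed at full float precision (three oxide percentages, net glass mass, LOI, the yield, totals) from the weighed amounts at 100.0 lb of glass, as set out in problem or answer.
Per-oxide target masses for 100.0 lb fused product:
  Al2O3: 13.95% × 100.0 = 13.95 lb
  Na2O: 1.242% × 100.0 = 1.242 lb
  SiO2: 84.80% × 100.0 = 84.80 lb
Mass-balance tally per oxide on the weights just shown, for the quoted basis mass (delivered sums recover each target net of answer rounding effects):
  Al2O3: 11.12·0.1976 + 17.53·0.6570 + 77.66·0.003000 = 13.95 lb (target 13.95 lb)
  Na2O: 11.12·0.1117 = 1.242 lb (target 1.242 lb)
  SiO2: 11.12·0.6774 + 77.66·0.9950 = 84.80 lb (target 84.80 lb)
Glass-mass bookkeeping: Σ batch − LOI loss = 99.99 lb (the Σ of target masses is 99.99 lb; versus the stated basis of 100.0 lb — gaps are rounding artifacts).
Total batch = Σ batch = 106.3 lb; LOI loss = Σ batch·LOI = 6.316 lb; as yield: glass ÷ batch → 94.06%.

Batch per 100.0 lb fused product:
  albite: 11.12 lb
  alumina hydrate: 17.53 lb
  glass-grade sand: 77.66 lb
Total batch = 106.3 lb; LOI loss = 6.316 lb; yield = 94.06%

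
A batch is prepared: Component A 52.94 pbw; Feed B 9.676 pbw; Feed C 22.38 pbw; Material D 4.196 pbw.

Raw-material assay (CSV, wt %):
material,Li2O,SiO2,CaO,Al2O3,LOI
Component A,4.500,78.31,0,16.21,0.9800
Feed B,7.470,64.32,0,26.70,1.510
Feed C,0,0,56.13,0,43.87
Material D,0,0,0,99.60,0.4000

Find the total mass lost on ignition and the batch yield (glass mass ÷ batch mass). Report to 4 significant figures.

Each numeric step carries full float precision from start to finish. Intermediates are shown, with 4-significant-digit rounding, alongside each step; each reported result undergoes a single rounding — the derived quantities are computed at full precision (glass mass, yield, the four compositions, ignition loss, the totals) from the batch weights at 78.69 pbw of glass as set out in the problem or answer text.
Per-material ignition loss:
  Component A: 52.94 × 0.009800 = 0.5188 pbw
  Feed B: 9.676 × 0.01510 = 0.1461 pbw
  Feed C: 22.38 × 0.4387 = 9.818 pbw
  Material D: 4.196 × 0.004000 = 0.01678 pbw
Total LOI = 10.50 pbw
Glass = batch − LOI = 89.19 − 10.50 = 78.69 pbw

LOI loss = 10.50 pbw; glass = 78.69 pbw; yield = 88.23%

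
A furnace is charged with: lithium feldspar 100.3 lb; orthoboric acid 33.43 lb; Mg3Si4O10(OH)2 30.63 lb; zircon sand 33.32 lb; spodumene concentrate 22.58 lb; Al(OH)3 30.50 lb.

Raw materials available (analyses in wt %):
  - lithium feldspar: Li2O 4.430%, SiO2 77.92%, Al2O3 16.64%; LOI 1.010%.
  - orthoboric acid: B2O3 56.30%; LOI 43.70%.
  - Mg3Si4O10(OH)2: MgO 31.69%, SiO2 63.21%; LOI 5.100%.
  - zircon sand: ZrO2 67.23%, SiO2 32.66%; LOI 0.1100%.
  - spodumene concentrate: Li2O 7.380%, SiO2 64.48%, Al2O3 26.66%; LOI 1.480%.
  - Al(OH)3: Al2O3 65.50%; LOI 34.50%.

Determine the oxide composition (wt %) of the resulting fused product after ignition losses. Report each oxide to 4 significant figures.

Glass mass = 222.7 lb (batch 250.8 − LOI 28.08).
Composition: MgO 4.359%, Li2O 2.744%, ZrO2 10.06%, B2O3 8.452%, SiO2 55.22%, Al2O3 19.17%

Mid-chain values are printed rounded off to 4 significant figures between the steps; each numeric step maintains full precision in all steps. Every reported result is rounded only once. Derived quantities (LOI, net glass mass, the yield, the totals, six oxide percentages) are rebuilt in full precision from the weighed amounts for 222.7 lb of glass as quoted within question or answer.
Delivered oxide masses:
  MgO: 30.63·0.3169 = 9.707 lb
  Li2O: 100.3·0.04430 + 22.58·0.07380 = 6.110 lb
  ZrO2: 33.32·0.6723 = 22.40 lb
  B2O3: 33.43·0.5630 = 18.82 lb
  SiO2: 100.3·0.7792 + 30.63·0.6321 + 33.32·0.3266 + 22.58·0.6448 = 123.0 lb
  Al2O3: 100.3·0.1664 + 22.58·0.2666 + 30.50·0.6550 = 42.69 lb
LOI: 100.3·0.01010 + 33.43·0.4370 + 30.63·0.05100 + 33.32·0.001100 + 22.58·0.01480 + 30.50·0.3450 = 28.08 lb
Resulting glass, batch − LOI: 250.8 − 28.08 = 222.7 lb (= Σ oxide masses)
wt %: oxide over glass, times 100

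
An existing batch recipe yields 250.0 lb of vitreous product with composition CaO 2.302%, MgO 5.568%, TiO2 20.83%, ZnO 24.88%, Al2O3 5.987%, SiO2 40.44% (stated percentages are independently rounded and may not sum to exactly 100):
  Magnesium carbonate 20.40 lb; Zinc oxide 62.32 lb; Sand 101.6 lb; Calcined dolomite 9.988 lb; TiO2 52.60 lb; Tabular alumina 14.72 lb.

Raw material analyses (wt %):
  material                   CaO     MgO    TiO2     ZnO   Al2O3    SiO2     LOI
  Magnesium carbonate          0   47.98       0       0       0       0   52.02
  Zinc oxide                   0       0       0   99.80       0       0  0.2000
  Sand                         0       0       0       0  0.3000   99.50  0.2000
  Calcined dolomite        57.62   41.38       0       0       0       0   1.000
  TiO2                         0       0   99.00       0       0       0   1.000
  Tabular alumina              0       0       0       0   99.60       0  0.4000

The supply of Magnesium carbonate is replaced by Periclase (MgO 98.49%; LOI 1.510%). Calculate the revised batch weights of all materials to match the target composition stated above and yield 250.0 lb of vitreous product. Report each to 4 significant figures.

Every computation maintains full precision through every step — values along the way are printed with 4-significant-figure rounding at each printed step. Each reported number carries a single rounding. Derived quantities (six oxide percentages, yield, ignition loss, glass mass, the totals) are rebuilt in exact precision starting from the weights per 250.0 lb of glass as given in problem or answer.
Target masses of each oxide per 250.0 lb vitreous product:
  CaO: 2.302% × 250.0 = 5.755 lb
  MgO: 5.568% × 250.0 = 13.92 lb
  TiO2: 20.83% × 250.0 = 52.08 lb
  ZnO: 24.88% × 250.0 = 62.20 lb
  Al2O3: 5.987% × 250.0 = 14.97 lb
  SiO2: 40.44% × 250.0 = 101.1 lb
Checking each oxide sum per the reported batch figures, per the basis as stated (target by target, the sums agree net of answer rounding effects):
  CaO: 9.988·0.5762 = 5.755 lb (target 5.755 lb)
  MgO: 9.937·0.9849 + 9.988·0.4138 = 13.92 lb (target 13.92 lb)
  TiO2: 52.60·0.9900 = 52.07 lb (target 52.08 lb)
  ZnO: 62.32·0.9980 = 62.20 lb (target 62.20 lb)
  Al2O3: 101.6·0.003000 + 14.72·0.9960 = 14.97 lb (target 14.97 lb)
  SiO2: 101.6·0.9950 = 101.1 lb (target 101.1 lb)
Mass balance on the glass: total charge less LOI = 250.0 lb (summing oxide targets gives 250.0 lb; stated basis 250.0 lb — gaps are rounding artifacts).
Whole-batch sum: Σ batch = 251.2 lb; the LOI term Σ batch·LOI equals 1.163 lb; yield = glass ÷ total batch = 99.54%.

Revised batch per 250.0 lb vitreous product:
  Periclase: 9.937 lb
  Zinc oxide: 62.32 lb
  Sand: 101.6 lb
  Calcined dolomite: 9.988 lb
  TiO2: 52.60 lb
  Tabular alumina: 14.72 lb
Total batch = 251.2 lb; LOI loss = 1.163 lb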